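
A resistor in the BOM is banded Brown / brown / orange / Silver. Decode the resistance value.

Brown → 1 (first significant figure)
Brown → 1 (second significant figure)
Orange → ×10^3 multiplier
11 × 1000 = 11000 Ω

11000 Ω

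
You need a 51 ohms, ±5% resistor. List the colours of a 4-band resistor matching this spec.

green, brown, black, gold

51 Ω = 51 × 10^0.
5 → green
1 → brown
Multiplier 10^0 → black.
±5% tolerance → gold.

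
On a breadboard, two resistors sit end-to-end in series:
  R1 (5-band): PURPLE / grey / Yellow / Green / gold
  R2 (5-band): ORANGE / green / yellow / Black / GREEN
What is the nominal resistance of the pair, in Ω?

R1: violet, grey, yellow → 784; green ×10^5 → 78400000 Ω.
R2: orange, green, yellow → 354; black ×1 → 354 Ω.
Series: 78400000 + 354 = 78400354 Ω.

78400354 Ω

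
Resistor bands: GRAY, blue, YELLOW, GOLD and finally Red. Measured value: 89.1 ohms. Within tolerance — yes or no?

Grey → 8 (first significant figure)
Blue → 6 (second significant figure)
Yellow → 4 (third significant figure)
Gold → ×0.1 multiplier
Red → ±2% tolerance
864 × 0.1 = 86.4 Ω
Allowed range: 84.672 Ω to 88.128 Ω.
89.1 ohms lies outside that range.

no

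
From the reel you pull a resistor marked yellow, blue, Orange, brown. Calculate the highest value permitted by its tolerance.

46460 Ω

Yellow → 4 (first significant figure)
Blue → 6 (second significant figure)
Orange → ×10^3 multiplier
Brown → ±1% tolerance
46 × 1000 = 46000 Ω
Highest = 46000 × (1 + 1/100) = 46460 Ω.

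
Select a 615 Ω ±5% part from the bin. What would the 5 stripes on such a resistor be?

615 Ω = 615 × 10^0.
6 → blue
1 → brown
5 → green
Multiplier 10^0 → black.
±5% tolerance → gold.

blue, brown, green, black, gold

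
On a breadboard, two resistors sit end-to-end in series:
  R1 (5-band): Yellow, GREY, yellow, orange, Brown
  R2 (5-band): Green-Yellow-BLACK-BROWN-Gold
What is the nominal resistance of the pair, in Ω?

489400 Ω

R1: yellow, grey, yellow → 484; orange ×10^3 → 484000 Ω.
R2: green, yellow, black → 540; brown ×10 → 5400 Ω.
Series: 484000 + 5400 = 489400 Ω.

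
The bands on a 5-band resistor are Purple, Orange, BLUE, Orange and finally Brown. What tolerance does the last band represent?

The last band, brown, is the tolerance band.
Brown corresponds to ±1%.

±1%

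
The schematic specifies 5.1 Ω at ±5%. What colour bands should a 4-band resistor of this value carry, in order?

green, brown, gold, gold

5.1 Ω = 51 × 10^-1.
5 → green
1 → brown
Multiplier 10^-1 → gold.
±5% tolerance → gold.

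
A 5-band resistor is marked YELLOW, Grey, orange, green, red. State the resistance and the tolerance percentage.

48300000 Ω ±2%

Yellow → 4 (first significant figure)
Grey → 8 (second significant figure)
Orange → 3 (third significant figure)
Green → ×10^5 multiplier
Red → ±2% tolerance
483 × 100000 = 48300000 Ω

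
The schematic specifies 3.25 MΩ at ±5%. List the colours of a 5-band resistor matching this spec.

orange, red, green, yellow, gold

3250000 Ω = 325 × 10^4.
3 → orange
2 → red
5 → green
Multiplier 10^4 → yellow.
±5% tolerance → gold.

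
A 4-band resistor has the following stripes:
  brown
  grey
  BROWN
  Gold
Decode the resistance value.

Brown → 1 (first significant figure)
Grey → 8 (second significant figure)
Brown → ×10 multiplier
18 × 10 = 180 Ω

180 Ω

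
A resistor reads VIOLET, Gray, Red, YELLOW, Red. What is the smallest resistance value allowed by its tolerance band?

Violet → 7 (first significant figure)
Grey → 8 (second significant figure)
Red → 2 (third significant figure)
Yellow → ×10^4 multiplier
Red → ±2% tolerance
782 × 10000 = 7820000 Ω
Smallest = 7820000 × (1 − 2/100) = 7663600 Ω.

7663600 Ω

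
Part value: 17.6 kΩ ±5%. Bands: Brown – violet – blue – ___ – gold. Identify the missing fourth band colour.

red

17600 Ω = 176 × 10^2.
The fourth band is the multiplier, 10^2, which is red.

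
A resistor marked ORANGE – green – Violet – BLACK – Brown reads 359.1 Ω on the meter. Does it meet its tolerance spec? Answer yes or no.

yes

Orange → 3 (first significant figure)
Green → 5 (second significant figure)
Violet → 7 (third significant figure)
Black → ×1 multiplier
Brown → ±1% tolerance
357 × 1 = 357 Ω
Allowed range: 353.43 Ω to 360.57 Ω.
359.1 Ω lies inside that range.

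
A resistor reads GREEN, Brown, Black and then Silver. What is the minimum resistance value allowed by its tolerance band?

Green → 5 (first significant figure)
Brown → 1 (second significant figure)
Black → ×1 multiplier
Silver → ±10% tolerance
51 × 1 = 51 Ω
Minimum = 51 × (1 − 10/100) = 45.9 Ω.

45.9 Ω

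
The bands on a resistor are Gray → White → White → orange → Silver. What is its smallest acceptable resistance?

Grey → 8 (first significant figure)
White → 9 (second significant figure)
White → 9 (third significant figure)
Orange → ×10^3 multiplier
Silver → ±10% tolerance
899 × 1000 = 899000 Ω
Smallest = 899000 × (1 − 10/100) = 809100 Ω.

809100 Ω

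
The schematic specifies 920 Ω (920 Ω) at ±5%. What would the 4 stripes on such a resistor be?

white, red, brown, gold

920 Ω = 92 × 10^1.
9 → white
2 → red
Multiplier 10^1 → brown.
±5% tolerance → gold.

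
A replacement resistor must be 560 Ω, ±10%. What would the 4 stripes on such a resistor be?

560 Ω = 56 × 10^1.
5 → green
6 → blue
Multiplier 10^1 → brown.
±10% tolerance → silver.

green, blue, brown, silver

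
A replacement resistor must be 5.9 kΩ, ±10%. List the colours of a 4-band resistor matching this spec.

5900 Ω = 59 × 10^2.
5 → green
9 → white
Multiplier 10^2 → red.
±10% tolerance → silver.

green, white, red, silver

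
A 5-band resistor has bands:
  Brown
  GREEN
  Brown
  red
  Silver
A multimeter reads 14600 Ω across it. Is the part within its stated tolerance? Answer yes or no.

yes

Brown → 1 (first significant figure)
Green → 5 (second significant figure)
Brown → 1 (third significant figure)
Red → ×10^2 multiplier
Silver → ±10% tolerance
151 × 100 = 15100 Ω
Allowed range: 13590 Ω to 16610 Ω.
14600 Ω lies inside that range.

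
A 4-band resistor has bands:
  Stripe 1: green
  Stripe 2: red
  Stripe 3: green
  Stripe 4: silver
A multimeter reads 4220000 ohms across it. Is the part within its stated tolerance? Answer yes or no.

Green → 5 (first significant figure)
Red → 2 (second significant figure)
Green → ×10^5 multiplier
Silver → ±10% tolerance
52 × 100000 = 5200000 Ω
Allowed range: 4680000 Ω to 5720000 Ω.
4220000 ohms lies outside that range.

no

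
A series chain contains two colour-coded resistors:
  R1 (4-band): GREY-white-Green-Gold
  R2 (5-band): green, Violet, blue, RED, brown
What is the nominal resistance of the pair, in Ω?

R1: grey, white → 89; green ×10^5 → 8900000 Ω.
R2: green, violet, blue → 576; red ×10^2 → 57600 Ω.
Series: 8900000 + 57600 = 8957600 Ω.

8957600 Ω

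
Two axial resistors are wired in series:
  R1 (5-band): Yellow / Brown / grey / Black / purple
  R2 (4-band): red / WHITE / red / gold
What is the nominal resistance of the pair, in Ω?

R1: yellow, brown, grey → 418; black ×1 → 418 Ω.
R2: red, white → 29; red ×10^2 → 2900 Ω.
Series: 418 + 2900 = 3318 Ω.

3318 Ω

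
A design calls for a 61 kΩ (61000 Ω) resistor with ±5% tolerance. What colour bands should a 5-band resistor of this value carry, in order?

blue, brown, black, red, gold

61000 Ω = 610 × 10^2.
6 → blue
1 → brown
0 → black
Multiplier 10^2 → red.
±5% tolerance → gold.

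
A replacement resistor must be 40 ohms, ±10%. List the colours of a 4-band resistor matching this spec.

40 Ω = 40 × 10^0.
4 → yellow
0 → black
Multiplier 10^0 → black.
±10% tolerance → silver.

yellow, black, black, silver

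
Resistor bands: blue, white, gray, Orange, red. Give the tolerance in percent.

The last band, red, is the tolerance band.
Red corresponds to ±2%.

±2%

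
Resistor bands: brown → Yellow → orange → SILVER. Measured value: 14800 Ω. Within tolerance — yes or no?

yes

Brown → 1 (first significant figure)
Yellow → 4 (second significant figure)
Orange → ×10^3 multiplier
Silver → ±10% tolerance
14 × 1000 = 14000 Ω
Allowed range: 12600 Ω to 15400 Ω.
14800 Ω lies inside that range.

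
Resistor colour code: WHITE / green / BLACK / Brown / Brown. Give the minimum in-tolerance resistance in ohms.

9405 Ω

White → 9 (first significant figure)
Green → 5 (second significant figure)
Black → 0 (third significant figure)
Brown → ×10 multiplier
Brown → ±1% tolerance
950 × 10 = 9500 Ω
Minimum = 9500 × (1 − 1/100) = 9405 Ω.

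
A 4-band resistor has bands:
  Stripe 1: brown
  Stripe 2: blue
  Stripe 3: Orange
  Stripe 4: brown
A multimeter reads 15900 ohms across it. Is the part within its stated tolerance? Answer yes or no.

Brown → 1 (first significant figure)
Blue → 6 (second significant figure)
Orange → ×10^3 multiplier
Brown → ±1% tolerance
16 × 1000 = 16000 Ω
Allowed range: 15840 Ω to 16160 Ω.
15900 ohms lies inside that range.

yes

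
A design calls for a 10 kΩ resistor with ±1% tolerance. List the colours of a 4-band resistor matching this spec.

10000 Ω = 10 × 10^3.
1 → brown
0 → black
Multiplier 10^3 → orange.
±1% tolerance → brown.

brown, black, orange, brown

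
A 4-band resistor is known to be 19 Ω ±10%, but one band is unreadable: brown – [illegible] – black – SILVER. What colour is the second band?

19 Ω = 19 × 10^0.
The second band gives digit 9 of the significand, and 9 is white.

white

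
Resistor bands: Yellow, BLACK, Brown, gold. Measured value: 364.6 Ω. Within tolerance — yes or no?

no

Yellow → 4 (first significant figure)
Black → 0 (second significant figure)
Brown → ×10 multiplier
Gold → ±5% tolerance
40 × 10 = 400 Ω
Allowed range: 380 Ω to 420 Ω.
364.6 Ω lies outside that range.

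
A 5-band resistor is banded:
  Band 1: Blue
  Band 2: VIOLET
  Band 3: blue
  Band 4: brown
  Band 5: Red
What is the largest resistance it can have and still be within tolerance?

6895.2 Ω

Blue → 6 (first significant figure)
Violet → 7 (second significant figure)
Blue → 6 (third significant figure)
Brown → ×10 multiplier
Red → ±2% tolerance
676 × 10 = 6760 Ω
Largest = 6760 × (1 + 2/100) = 6895.2 Ω.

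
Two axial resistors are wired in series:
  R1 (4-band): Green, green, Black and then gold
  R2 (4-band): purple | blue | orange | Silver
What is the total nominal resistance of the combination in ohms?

76055 Ω

R1: green, green → 55; black ×1 → 55 Ω.
R2: violet, blue → 76; orange ×10^3 → 76000 Ω.
Series: 55 + 76000 = 76055 Ω.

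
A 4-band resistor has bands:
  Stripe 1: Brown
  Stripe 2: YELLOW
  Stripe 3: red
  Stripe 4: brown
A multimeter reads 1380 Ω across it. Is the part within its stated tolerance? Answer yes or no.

no

Brown → 1 (first significant figure)
Yellow → 4 (second significant figure)
Red → ×10^2 multiplier
Brown → ±1% tolerance
14 × 100 = 1400 Ω
Allowed range: 1386 Ω to 1414 Ω.
1380 Ω lies outside that range.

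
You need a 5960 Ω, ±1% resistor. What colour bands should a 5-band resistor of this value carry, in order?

5960 Ω = 596 × 10^1.
5 → green
9 → white
6 → blue
Multiplier 10^1 → brown.
±1% tolerance → brown.

green, white, blue, brown, brown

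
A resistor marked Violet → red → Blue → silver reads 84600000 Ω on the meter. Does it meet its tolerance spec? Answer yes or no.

no

Violet → 7 (first significant figure)
Red → 2 (second significant figure)
Blue → ×10^6 multiplier
Silver → ±10% tolerance
72 × 1000000 = 72000000 Ω
Allowed range: 64800000 Ω to 79200000 Ω.
84600000 Ω lies outside that range.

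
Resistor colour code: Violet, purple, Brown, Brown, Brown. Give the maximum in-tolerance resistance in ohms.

Violet → 7 (first significant figure)
Violet → 7 (second significant figure)
Brown → 1 (third significant figure)
Brown → ×10 multiplier
Brown → ±1% tolerance
771 × 10 = 7710 Ω
Maximum = 7710 × (1 + 1/100) = 7787.1 Ω.

7787.1 Ω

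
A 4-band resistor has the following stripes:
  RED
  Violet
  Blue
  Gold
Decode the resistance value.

Red → 2 (first significant figure)
Violet → 7 (second significant figure)
Blue → ×10^6 multiplier
27 × 1000000 = 27000000 Ω

27000000 Ω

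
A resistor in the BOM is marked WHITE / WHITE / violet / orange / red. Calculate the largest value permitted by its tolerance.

1016940 Ω

White → 9 (first significant figure)
White → 9 (second significant figure)
Violet → 7 (third significant figure)
Orange → ×10^3 multiplier
Red → ±2% tolerance
997 × 1000 = 997000 Ω
Largest = 997000 × (1 + 2/100) = 1016940 Ω.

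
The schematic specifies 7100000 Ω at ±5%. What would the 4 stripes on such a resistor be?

violet, brown, green, gold

7100000 Ω = 71 × 10^5.
7 → violet
1 → brown
Multiplier 10^5 → green.
±5% tolerance → gold.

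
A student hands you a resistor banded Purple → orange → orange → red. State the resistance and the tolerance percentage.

Violet → 7 (first significant figure)
Orange → 3 (second significant figure)
Orange → ×10^3 multiplier
Red → ±2% tolerance
73 × 1000 = 73000 Ω

73000 Ω ±2%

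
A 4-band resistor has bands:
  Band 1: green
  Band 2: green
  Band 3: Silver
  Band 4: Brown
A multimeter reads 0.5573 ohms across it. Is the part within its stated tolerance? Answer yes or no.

no

Green → 5 (first significant figure)
Green → 5 (second significant figure)
Silver → ×0.01 multiplier
Brown → ±1% tolerance
55 × 0.01 = 0.55 Ω
Allowed range: 0.5445 Ω to 0.5555 Ω.
0.5573 ohms lies outside that range.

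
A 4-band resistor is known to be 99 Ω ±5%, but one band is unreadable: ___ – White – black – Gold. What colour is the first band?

white

99 Ω = 99 × 10^0.
The first band gives digit 9 of the significand, and 9 is white.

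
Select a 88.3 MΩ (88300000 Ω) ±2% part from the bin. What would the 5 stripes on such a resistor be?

88300000 Ω = 883 × 10^5.
8 → grey
8 → grey
3 → orange
Multiplier 10^5 → green.
±2% tolerance → red.

grey, grey, orange, green, red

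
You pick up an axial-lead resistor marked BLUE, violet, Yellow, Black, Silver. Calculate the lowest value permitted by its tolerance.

606.6 Ω

Blue → 6 (first significant figure)
Violet → 7 (second significant figure)
Yellow → 4 (third significant figure)
Black → ×1 multiplier
Silver → ±10% tolerance
674 × 1 = 674 Ω
Lowest = 674 × (1 − 10/100) = 606.6 Ω.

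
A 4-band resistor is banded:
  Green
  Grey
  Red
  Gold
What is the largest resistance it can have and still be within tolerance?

6090 Ω

Green → 5 (first significant figure)
Grey → 8 (second significant figure)
Red → ×10^2 multiplier
Gold → ±5% tolerance
58 × 100 = 5800 Ω
Largest = 5800 × (1 + 5/100) = 6090 Ω.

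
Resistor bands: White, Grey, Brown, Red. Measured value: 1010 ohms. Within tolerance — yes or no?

White → 9 (first significant figure)
Grey → 8 (second significant figure)
Brown → ×10 multiplier
Red → ±2% tolerance
98 × 10 = 980 Ω
Allowed range: 960.4 Ω to 999.6 Ω.
1010 ohms lies outside that range.

no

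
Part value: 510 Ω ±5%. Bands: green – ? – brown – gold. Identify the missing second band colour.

brown

510 Ω = 51 × 10^1.
The second band gives digit 1 of the significand, and 1 is brown.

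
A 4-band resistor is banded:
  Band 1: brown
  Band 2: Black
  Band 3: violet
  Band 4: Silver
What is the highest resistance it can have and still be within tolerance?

Brown → 1 (first significant figure)
Black → 0 (second significant figure)
Violet → ×10^7 multiplier
Silver → ±10% tolerance
10 × 10000000 = 100000000 Ω
Highest = 100000000 × (1 + 10/100) = 110000000 Ω.

110000000 Ω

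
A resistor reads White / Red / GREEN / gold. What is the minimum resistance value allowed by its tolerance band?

White → 9 (first significant figure)
Red → 2 (second significant figure)
Green → ×10^5 multiplier
Gold → ±5% tolerance
92 × 100000 = 9200000 Ω
Minimum = 9200000 × (1 − 5/100) = 8740000 Ω.

8740000 Ω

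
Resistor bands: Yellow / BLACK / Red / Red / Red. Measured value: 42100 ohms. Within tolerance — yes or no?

Yellow → 4 (first significant figure)
Black → 0 (second significant figure)
Red → 2 (third significant figure)
Red → ×10^2 multiplier
Red → ±2% tolerance
402 × 100 = 40200 Ω
Allowed range: 39396 Ω to 41004 Ω.
42100 ohms lies outside that range.

no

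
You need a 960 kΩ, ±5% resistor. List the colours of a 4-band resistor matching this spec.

960000 Ω = 96 × 10^4.
9 → white
6 → blue
Multiplier 10^4 → yellow.
±5% tolerance → gold.

white, blue, yellow, gold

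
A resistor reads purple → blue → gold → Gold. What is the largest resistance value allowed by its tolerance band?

Violet → 7 (first significant figure)
Blue → 6 (second significant figure)
Gold → ×0.1 multiplier
Gold → ±5% tolerance
76 × 0.1 = 7.6 Ω
Largest = 7.6 × (1 + 5/100) = 7.98 Ω.

7.98 Ω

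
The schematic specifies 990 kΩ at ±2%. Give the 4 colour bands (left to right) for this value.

990000 Ω = 99 × 10^4.
9 → white
9 → white
Multiplier 10^4 → yellow.
±2% tolerance → red.

white, white, yellow, red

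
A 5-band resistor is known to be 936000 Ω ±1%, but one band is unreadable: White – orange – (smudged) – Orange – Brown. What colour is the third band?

936000 Ω = 936 × 10^3.
The third band gives digit 6 of the significand, and 6 is blue.

blue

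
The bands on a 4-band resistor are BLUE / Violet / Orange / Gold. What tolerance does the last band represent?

±5%

The last band, gold, is the tolerance band.
Gold corresponds to ±5%.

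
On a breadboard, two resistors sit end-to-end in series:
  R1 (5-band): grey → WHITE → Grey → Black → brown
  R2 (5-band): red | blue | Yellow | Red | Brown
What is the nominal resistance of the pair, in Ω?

27298 Ω

R1: grey, white, grey → 898; black ×1 → 898 Ω.
R2: red, blue, yellow → 264; red ×10^2 → 26400 Ω.
Series: 898 + 26400 = 27298 Ω.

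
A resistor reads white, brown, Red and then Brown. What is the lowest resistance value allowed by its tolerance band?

White → 9 (first significant figure)
Brown → 1 (second significant figure)
Red → ×10^2 multiplier
Brown → ±1% tolerance
91 × 100 = 9100 Ω
Lowest = 9100 × (1 − 1/100) = 9009 Ω.

9009 Ω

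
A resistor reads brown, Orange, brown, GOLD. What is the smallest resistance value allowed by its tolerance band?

123.5 Ω

Brown → 1 (first significant figure)
Orange → 3 (second significant figure)
Brown → ×10 multiplier
Gold → ±5% tolerance
13 × 10 = 130 Ω
Smallest = 130 × (1 − 5/100) = 123.5 Ω.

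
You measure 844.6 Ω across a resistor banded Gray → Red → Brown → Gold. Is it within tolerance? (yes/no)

Grey → 8 (first significant figure)
Red → 2 (second significant figure)
Brown → ×10 multiplier
Gold → ±5% tolerance
82 × 10 = 820 Ω
Allowed range: 779 Ω to 861 Ω.
844.6 Ω lies inside that range.

yes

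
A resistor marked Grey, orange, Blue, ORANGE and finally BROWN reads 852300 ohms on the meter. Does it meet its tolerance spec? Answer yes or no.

no

Grey → 8 (first significant figure)
Orange → 3 (second significant figure)
Blue → 6 (third significant figure)
Orange → ×10^3 multiplier
Brown → ±1% tolerance
836 × 1000 = 836000 Ω
Allowed range: 827640 Ω to 844360 Ω.
852300 ohms lies outside that range.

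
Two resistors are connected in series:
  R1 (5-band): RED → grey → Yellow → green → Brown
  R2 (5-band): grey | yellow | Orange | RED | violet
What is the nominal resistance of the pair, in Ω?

R1: red, grey, yellow → 284; green ×10^5 → 28400000 Ω.
R2: grey, yellow, orange → 843; red ×10^2 → 84300 Ω.
Series: 28400000 + 84300 = 28484300 Ω.

28484300 Ω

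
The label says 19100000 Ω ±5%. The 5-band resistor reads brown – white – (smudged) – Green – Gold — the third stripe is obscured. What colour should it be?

19100000 Ω = 191 × 10^5.
The third band gives digit 1 of the significand, and 1 is brown.

brown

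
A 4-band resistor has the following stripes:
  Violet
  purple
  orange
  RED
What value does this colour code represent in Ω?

77000 Ω

Violet → 7 (first significant figure)
Violet → 7 (second significant figure)
Orange → ×10^3 multiplier
77 × 1000 = 77000 Ω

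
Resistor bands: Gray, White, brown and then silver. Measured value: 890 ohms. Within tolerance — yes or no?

yes

Grey → 8 (first significant figure)
White → 9 (second significant figure)
Brown → ×10 multiplier
Silver → ±10% tolerance
89 × 10 = 890 Ω
Allowed range: 801 Ω to 979 Ω.
890 ohms lies inside that range.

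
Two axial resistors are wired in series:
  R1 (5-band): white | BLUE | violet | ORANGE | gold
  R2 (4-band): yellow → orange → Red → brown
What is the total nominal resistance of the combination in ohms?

971300 Ω

R1: white, blue, violet → 967; orange ×10^3 → 967000 Ω.
R2: yellow, orange → 43; red ×10^2 → 4300 Ω.
Series: 967000 + 4300 = 971300 Ω.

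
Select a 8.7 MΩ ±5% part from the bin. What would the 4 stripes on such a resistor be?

8700000 Ω = 87 × 10^5.
8 → grey
7 → violet
Multiplier 10^5 → green.
±5% tolerance → gold.

grey, violet, green, gold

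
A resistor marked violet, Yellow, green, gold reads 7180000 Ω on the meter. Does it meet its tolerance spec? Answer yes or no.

yes

Violet → 7 (first significant figure)
Yellow → 4 (second significant figure)
Green → ×10^5 multiplier
Gold → ±5% tolerance
74 × 100000 = 7400000 Ω
Allowed range: 7030000 Ω to 7770000 Ω.
7180000 Ω lies inside that range.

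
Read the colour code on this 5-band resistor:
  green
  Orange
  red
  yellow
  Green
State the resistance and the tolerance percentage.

Green → 5 (first significant figure)
Orange → 3 (second significant figure)
Red → 2 (third significant figure)
Yellow → ×10^4 multiplier
Green → ±0.5% tolerance
532 × 10000 = 5320000 Ω

5320000 Ω ±0.5%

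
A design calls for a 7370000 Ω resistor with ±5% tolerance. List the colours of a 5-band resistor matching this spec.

7370000 Ω = 737 × 10^4.
7 → violet
3 → orange
7 → violet
Multiplier 10^4 → yellow.
±5% tolerance → gold.

violet, orange, violet, yellow, gold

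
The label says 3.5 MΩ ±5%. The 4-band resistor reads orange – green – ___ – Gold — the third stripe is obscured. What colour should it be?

green

3500000 Ω = 35 × 10^5.
The third band is the multiplier, 10^5, which is green.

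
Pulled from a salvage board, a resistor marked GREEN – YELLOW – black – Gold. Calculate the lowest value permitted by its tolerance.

Green → 5 (first significant figure)
Yellow → 4 (second significant figure)
Black → ×1 multiplier
Gold → ±5% tolerance
54 × 1 = 54 Ω
Lowest = 54 × (1 − 5/100) = 51.3 Ω.

51.3 Ω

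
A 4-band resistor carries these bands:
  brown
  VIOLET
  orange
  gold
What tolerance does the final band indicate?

The last band, gold, is the tolerance band.
Gold corresponds to ±5%.

±5%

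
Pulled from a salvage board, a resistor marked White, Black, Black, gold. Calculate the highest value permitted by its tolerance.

White → 9 (first significant figure)
Black → 0 (second significant figure)
Black → ×1 multiplier
Gold → ±5% tolerance
90 × 1 = 90 Ω
Highest = 90 × (1 + 5/100) = 94.5 Ω.

94.5 Ω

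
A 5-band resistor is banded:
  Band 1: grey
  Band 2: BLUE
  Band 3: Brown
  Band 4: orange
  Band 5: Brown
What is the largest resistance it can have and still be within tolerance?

869610 Ω

Grey → 8 (first significant figure)
Blue → 6 (second significant figure)
Brown → 1 (third significant figure)
Orange → ×10^3 multiplier
Brown → ±1% tolerance
861 × 1000 = 861000 Ω
Largest = 861000 × (1 + 1/100) = 869610 Ω.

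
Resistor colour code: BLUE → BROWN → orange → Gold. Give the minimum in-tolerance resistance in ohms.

57950 Ω

Blue → 6 (first significant figure)
Brown → 1 (second significant figure)
Orange → ×10^3 multiplier
Gold → ±5% tolerance
61 × 1000 = 61000 Ω
Minimum = 61000 × (1 − 5/100) = 57950 Ω.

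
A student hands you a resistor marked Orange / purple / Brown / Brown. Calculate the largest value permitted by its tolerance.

373.7 Ω

Orange → 3 (first significant figure)
Violet → 7 (second significant figure)
Brown → ×10 multiplier
Brown → ±1% tolerance
37 × 10 = 370 Ω
Largest = 370 × (1 + 1/100) = 373.7 Ω.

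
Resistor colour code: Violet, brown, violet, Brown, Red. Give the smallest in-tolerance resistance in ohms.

7026.6 Ω

Violet → 7 (first significant figure)
Brown → 1 (second significant figure)
Violet → 7 (third significant figure)
Brown → ×10 multiplier
Red → ±2% tolerance
717 × 10 = 7170 Ω
Smallest = 7170 × (1 − 2/100) = 7026.6 Ω.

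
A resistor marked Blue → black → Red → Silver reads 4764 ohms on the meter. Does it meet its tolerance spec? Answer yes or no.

no

Blue → 6 (first significant figure)
Black → 0 (second significant figure)
Red → ×10^2 multiplier
Silver → ±10% tolerance
60 × 100 = 6000 Ω
Allowed range: 5400 Ω to 6600 Ω.
4764 ohms lies outside that range.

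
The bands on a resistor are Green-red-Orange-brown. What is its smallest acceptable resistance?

Green → 5 (first significant figure)
Red → 2 (second significant figure)
Orange → ×10^3 multiplier
Brown → ±1% tolerance
52 × 1000 = 52000 Ω
Smallest = 52000 × (1 − 1/100) = 51480 Ω.

51480 Ω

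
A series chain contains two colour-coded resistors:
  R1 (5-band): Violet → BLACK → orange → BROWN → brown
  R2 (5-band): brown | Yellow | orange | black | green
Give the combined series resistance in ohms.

R1: violet, black, orange → 703; brown ×10 → 7030 Ω.
R2: brown, yellow, orange → 143; black ×1 → 143 Ω.
Series: 7030 + 143 = 7173 Ω.

7173 Ω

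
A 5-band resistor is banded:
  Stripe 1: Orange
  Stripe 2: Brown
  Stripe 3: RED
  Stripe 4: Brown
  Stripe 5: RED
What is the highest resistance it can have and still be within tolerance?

Orange → 3 (first significant figure)
Brown → 1 (second significant figure)
Red → 2 (third significant figure)
Brown → ×10 multiplier
Red → ±2% tolerance
312 × 10 = 3120 Ω
Highest = 3120 × (1 + 2/100) = 3182.4 Ω.

3182.4 Ω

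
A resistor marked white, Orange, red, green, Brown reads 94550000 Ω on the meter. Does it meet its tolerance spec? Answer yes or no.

White → 9 (first significant figure)
Orange → 3 (second significant figure)
Red → 2 (third significant figure)
Green → ×10^5 multiplier
Brown → ±1% tolerance
932 × 100000 = 93200000 Ω
Allowed range: 92268000 Ω to 94132000 Ω.
94550000 Ω lies outside that range.

no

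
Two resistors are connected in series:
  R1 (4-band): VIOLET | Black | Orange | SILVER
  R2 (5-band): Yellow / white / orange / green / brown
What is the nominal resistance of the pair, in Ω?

49370000 Ω

R1: violet, black → 70; orange ×10^3 → 70000 Ω.
R2: yellow, white, orange → 493; green ×10^5 → 49300000 Ω.
Series: 70000 + 49300000 = 49370000 Ω.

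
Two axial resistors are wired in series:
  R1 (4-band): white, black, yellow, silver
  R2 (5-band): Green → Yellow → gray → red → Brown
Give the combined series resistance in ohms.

954800 Ω

R1: white, black → 90; yellow ×10^4 → 900000 Ω.
R2: green, yellow, grey → 548; red ×10^2 → 54800 Ω.
Series: 900000 + 54800 = 954800 Ω.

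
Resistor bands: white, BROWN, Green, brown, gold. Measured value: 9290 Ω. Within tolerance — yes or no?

yes

White → 9 (first significant figure)
Brown → 1 (second significant figure)
Green → 5 (third significant figure)
Brown → ×10 multiplier
Gold → ±5% tolerance
915 × 10 = 9150 Ω
Allowed range: 8692.5 Ω to 9607.5 Ω.
9290 Ω lies inside that range.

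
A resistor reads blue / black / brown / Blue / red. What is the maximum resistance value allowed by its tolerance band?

613020000 Ω

Blue → 6 (first significant figure)
Black → 0 (second significant figure)
Brown → 1 (third significant figure)
Blue → ×10^6 multiplier
Red → ±2% tolerance
601 × 1000000 = 601000000 Ω
Maximum = 601000000 × (1 + 2/100) = 613020000 Ω.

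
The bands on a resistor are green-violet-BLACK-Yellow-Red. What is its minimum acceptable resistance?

Green → 5 (first significant figure)
Violet → 7 (second significant figure)
Black → 0 (third significant figure)
Yellow → ×10^4 multiplier
Red → ±2% tolerance
570 × 10000 = 5700000 Ω
Minimum = 5700000 × (1 − 2/100) = 5586000 Ω.

5586000 Ω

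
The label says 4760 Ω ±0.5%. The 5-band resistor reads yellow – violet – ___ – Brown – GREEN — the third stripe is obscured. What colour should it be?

blue

4760 Ω = 476 × 10^1.
The third band gives digit 6 of the significand, and 6 is blue.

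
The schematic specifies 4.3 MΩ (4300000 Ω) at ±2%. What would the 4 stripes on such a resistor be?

4300000 Ω = 43 × 10^5.
4 → yellow
3 → orange
Multiplier 10^5 → green.
±2% tolerance → red.

yellow, orange, green, red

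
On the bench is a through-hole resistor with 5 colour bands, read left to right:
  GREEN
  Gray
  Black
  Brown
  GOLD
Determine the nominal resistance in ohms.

Green → 5 (first significant figure)
Grey → 8 (second significant figure)
Black → 0 (third significant figure)
Brown → ×10 multiplier
580 × 10 = 5800 Ω

5800 Ω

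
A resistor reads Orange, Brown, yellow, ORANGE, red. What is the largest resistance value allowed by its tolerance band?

320280 Ω

Orange → 3 (first significant figure)
Brown → 1 (second significant figure)
Yellow → 4 (third significant figure)
Orange → ×10^3 multiplier
Red → ±2% tolerance
314 × 1000 = 314000 Ω
Largest = 314000 × (1 + 2/100) = 320280 Ω.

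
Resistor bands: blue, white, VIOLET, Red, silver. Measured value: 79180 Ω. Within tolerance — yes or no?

Blue → 6 (first significant figure)
White → 9 (second significant figure)
Violet → 7 (third significant figure)
Red → ×10^2 multiplier
Silver → ±10% tolerance
697 × 100 = 69700 Ω
Allowed range: 62730 Ω to 76670 Ω.
79180 Ω lies outside that range.

no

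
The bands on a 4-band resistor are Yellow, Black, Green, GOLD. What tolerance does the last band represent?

±5%

The last band, gold, is the tolerance band.
Gold corresponds to ±5%.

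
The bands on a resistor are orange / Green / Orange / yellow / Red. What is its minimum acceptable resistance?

3459400 Ω

Orange → 3 (first significant figure)
Green → 5 (second significant figure)
Orange → 3 (third significant figure)
Yellow → ×10^4 multiplier
Red → ±2% tolerance
353 × 10000 = 3530000 Ω
Minimum = 3530000 × (1 − 2/100) = 3459400 Ω.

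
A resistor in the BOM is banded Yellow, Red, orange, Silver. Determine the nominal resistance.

42000 Ω

Yellow → 4 (first significant figure)
Red → 2 (second significant figure)
Orange → ×10^3 multiplier
42 × 1000 = 42000 Ω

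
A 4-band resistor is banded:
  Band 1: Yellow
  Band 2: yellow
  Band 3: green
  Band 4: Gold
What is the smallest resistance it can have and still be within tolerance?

4180000 Ω

Yellow → 4 (first significant figure)
Yellow → 4 (second significant figure)
Green → ×10^5 multiplier
Gold → ±5% tolerance
44 × 100000 = 4400000 Ω
Smallest = 4400000 × (1 − 5/100) = 4180000 Ω.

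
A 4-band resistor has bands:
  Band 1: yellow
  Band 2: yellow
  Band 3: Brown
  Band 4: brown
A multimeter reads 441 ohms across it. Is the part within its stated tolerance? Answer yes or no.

yes

Yellow → 4 (first significant figure)
Yellow → 4 (second significant figure)
Brown → ×10 multiplier
Brown → ±1% tolerance
44 × 10 = 440 Ω
Allowed range: 435.6 Ω to 444.4 Ω.
441 ohms lies inside that range.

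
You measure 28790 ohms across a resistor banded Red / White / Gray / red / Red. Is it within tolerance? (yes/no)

Red → 2 (first significant figure)
White → 9 (second significant figure)
Grey → 8 (third significant figure)
Red → ×10^2 multiplier
Red → ±2% tolerance
298 × 100 = 29800 Ω
Allowed range: 29204 Ω to 30396 Ω.
28790 ohms lies outside that range.

no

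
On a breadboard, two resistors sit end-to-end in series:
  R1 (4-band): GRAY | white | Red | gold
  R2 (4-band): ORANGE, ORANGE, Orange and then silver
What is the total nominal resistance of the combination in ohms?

R1: grey, white → 89; red ×10^2 → 8900 Ω.
R2: orange, orange → 33; orange ×10^3 → 33000 Ω.
Series: 8900 + 33000 = 41900 Ω.

41900 Ω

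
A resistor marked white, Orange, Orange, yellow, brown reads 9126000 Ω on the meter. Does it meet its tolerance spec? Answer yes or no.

White → 9 (first significant figure)
Orange → 3 (second significant figure)
Orange → 3 (third significant figure)
Yellow → ×10^4 multiplier
Brown → ±1% tolerance
933 × 10000 = 9330000 Ω
Allowed range: 9236700 Ω to 9423300 Ω.
9126000 Ω lies outside that range.

no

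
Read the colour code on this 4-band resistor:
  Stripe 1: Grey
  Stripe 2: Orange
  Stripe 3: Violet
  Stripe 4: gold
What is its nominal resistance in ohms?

Grey → 8 (first significant figure)
Orange → 3 (second significant figure)
Violet → ×10^7 multiplier
83 × 10000000 = 830000000 Ω

830000000 Ω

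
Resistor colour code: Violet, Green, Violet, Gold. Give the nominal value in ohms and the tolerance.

750000000 Ω ±5%

Violet → 7 (first significant figure)
Green → 5 (second significant figure)
Violet → ×10^7 multiplier
Gold → ±5% tolerance
75 × 10000000 = 750000000 Ω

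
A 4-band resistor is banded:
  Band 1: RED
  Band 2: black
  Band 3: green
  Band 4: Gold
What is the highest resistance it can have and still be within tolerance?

2100000 Ω

Red → 2 (first significant figure)
Black → 0 (second significant figure)
Green → ×10^5 multiplier
Gold → ±5% tolerance
20 × 100000 = 2000000 Ω
Highest = 2000000 × (1 + 5/100) = 2100000 Ω.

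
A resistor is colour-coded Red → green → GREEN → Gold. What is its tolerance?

±5%

The last band, gold, is the tolerance band.
Gold corresponds to ±5%.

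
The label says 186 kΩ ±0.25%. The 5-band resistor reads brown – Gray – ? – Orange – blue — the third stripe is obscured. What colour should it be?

blue

186000 Ω = 186 × 10^3.
The third band gives digit 6 of the significand, and 6 is blue.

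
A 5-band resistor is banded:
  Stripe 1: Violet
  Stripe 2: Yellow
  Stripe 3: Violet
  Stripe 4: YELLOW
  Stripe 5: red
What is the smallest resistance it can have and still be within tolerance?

Violet → 7 (first significant figure)
Yellow → 4 (second significant figure)
Violet → 7 (third significant figure)
Yellow → ×10^4 multiplier
Red → ±2% tolerance
747 × 10000 = 7470000 Ω
Smallest = 7470000 × (1 − 2/100) = 7320600 Ω.

7320600 Ω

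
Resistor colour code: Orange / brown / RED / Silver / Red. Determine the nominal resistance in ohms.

3.12 Ω

Orange → 3 (first significant figure)
Brown → 1 (second significant figure)
Red → 2 (third significant figure)
Silver → ×0.01 multiplier
312 × 0.01 = 3.12 Ω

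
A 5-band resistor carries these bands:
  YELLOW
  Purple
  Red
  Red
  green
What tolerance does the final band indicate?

The last band, green, is the tolerance band.
Green corresponds to ±0.5%.

±0.5%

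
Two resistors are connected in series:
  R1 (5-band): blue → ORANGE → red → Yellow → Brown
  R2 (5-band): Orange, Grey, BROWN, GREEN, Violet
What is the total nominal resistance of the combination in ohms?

R1: blue, orange, red → 632; yellow ×10^4 → 6320000 Ω.
R2: orange, grey, brown → 381; green ×10^5 → 38100000 Ω.
Series: 6320000 + 38100000 = 44420000 Ω.

44420000 Ω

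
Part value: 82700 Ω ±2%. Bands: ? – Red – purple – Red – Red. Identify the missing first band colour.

82700 Ω = 827 × 10^2.
The first band gives digit 8 of the significand, and 8 is grey.

grey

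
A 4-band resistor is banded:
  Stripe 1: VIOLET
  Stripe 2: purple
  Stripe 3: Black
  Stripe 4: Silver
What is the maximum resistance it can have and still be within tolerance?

Violet → 7 (first significant figure)
Violet → 7 (second significant figure)
Black → ×1 multiplier
Silver → ±10% tolerance
77 × 1 = 77 Ω
Maximum = 77 × (1 + 10/100) = 84.7 Ω.

84.7 Ω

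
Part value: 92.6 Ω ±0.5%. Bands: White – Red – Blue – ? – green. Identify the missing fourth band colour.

92.6 Ω = 926 × 10^-1.
The fourth band is the multiplier, 10^-1, which is gold.

gold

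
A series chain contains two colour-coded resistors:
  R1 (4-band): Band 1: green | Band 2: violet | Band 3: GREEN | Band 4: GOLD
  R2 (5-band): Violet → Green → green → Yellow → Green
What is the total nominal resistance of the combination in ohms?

13250000 Ω

R1: green, violet → 57; green ×10^5 → 5700000 Ω.
R2: violet, green, green → 755; yellow ×10^4 → 7550000 Ω.
Series: 5700000 + 7550000 = 13250000 Ω.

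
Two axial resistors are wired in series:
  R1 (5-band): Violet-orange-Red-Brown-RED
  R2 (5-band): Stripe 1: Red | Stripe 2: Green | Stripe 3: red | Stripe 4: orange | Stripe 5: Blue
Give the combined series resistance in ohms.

R1: violet, orange, red → 732; brown ×10 → 7320 Ω.
R2: red, green, red → 252; orange ×10^3 → 252000 Ω.
Series: 7320 + 252000 = 259320 Ω.

259320 Ω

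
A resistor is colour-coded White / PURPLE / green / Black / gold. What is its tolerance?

±5%

The last band, gold, is the tolerance band.
Gold corresponds to ±5%.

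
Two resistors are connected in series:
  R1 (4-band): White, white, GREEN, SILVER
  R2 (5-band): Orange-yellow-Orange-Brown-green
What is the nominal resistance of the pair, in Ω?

9903430 Ω

R1: white, white → 99; green ×10^5 → 9900000 Ω.
R2: orange, yellow, orange → 343; brown ×10 → 3430 Ω.
Series: 9900000 + 3430 = 9903430 Ω.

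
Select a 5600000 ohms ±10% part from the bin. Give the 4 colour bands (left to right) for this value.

5600000 Ω = 56 × 10^5.
5 → green
6 → blue
Multiplier 10^5 → green.
±10% tolerance → silver.

green, blue, green, silver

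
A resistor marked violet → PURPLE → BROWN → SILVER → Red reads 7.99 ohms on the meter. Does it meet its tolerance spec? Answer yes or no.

Violet → 7 (first significant figure)
Violet → 7 (second significant figure)
Brown → 1 (third significant figure)
Silver → ×0.01 multiplier
Red → ±2% tolerance
771 × 0.01 = 7.71 Ω
Allowed range: 7.5558 Ω to 7.8642 Ω.
7.99 ohms lies outside that range.

no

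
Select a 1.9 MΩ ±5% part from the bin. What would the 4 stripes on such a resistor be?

brown, white, green, gold

1900000 Ω = 19 × 10^5.
1 → brown
9 → white
Multiplier 10^5 → green.
±5% tolerance → gold.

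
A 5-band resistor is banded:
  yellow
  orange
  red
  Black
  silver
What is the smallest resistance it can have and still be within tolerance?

388.8 Ω

Yellow → 4 (first significant figure)
Orange → 3 (second significant figure)
Red → 2 (third significant figure)
Black → ×1 multiplier
Silver → ±10% tolerance
432 × 1 = 432 Ω
Smallest = 432 × (1 − 10/100) = 388.8 Ω.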